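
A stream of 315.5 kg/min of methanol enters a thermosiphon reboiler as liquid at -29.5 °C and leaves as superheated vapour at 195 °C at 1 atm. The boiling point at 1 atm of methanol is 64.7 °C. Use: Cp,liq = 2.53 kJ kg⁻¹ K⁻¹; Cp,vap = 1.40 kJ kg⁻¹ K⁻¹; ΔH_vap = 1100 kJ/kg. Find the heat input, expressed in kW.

liquid -29.5→64.7 °C: 238.33 kJ/kg
vaporisation at 64.7 °C: 1100 kJ/kg
vapour 64.7→195 °C: 182.42 kJ/kg
Δh = 238.33 + 1100 + 182.42 = 1520.7 kJ/kg
Q = ṁ·Δh = 315.5 kg/min × 1520.7 kJ/kg = 479800 kJ/min
|Q| = 7996.6 kW

Q = 8000 kW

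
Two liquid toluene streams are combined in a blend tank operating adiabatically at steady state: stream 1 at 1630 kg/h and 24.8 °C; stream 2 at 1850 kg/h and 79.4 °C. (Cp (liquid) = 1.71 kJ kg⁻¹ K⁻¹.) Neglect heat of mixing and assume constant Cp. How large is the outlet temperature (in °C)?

Energy balance with Q = 0: Σ ṁᵢCp,ᵢ(T_out − Tᵢ) = 0
Σ ṁᵢCp,ᵢTᵢ = 1630×1.71×24.8 + 1850×1.71×79.4 = 320310
Σ ṁᵢCp,ᵢ = 1630×1.71 + 1850×1.71 = 5950.8
T_out = 320310 / 5950.8 = 53.826 °C

T_out = 53.8 °C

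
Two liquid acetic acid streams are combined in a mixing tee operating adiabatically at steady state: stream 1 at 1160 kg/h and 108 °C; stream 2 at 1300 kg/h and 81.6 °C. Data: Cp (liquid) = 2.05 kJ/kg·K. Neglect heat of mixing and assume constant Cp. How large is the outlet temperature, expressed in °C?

Energy balance with Q = 0: Σ ṁᵢCp,ᵢ(T_out − Tᵢ) = 0
T_out = Σ ṁᵢCp,ᵢTᵢ / Σ ṁᵢCp,ᵢ
      = 474290 / 5043 = 94.049 °C

T_out = 94.0 °C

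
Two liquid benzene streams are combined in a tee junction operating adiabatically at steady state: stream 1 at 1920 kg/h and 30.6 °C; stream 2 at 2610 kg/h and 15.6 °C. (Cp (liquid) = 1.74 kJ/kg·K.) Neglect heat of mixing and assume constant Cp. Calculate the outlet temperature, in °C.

Adiabatic, steady state ⇒ Σ ṁᵢCp,ᵢ(T_out − Tᵢ) = 0
Σ ṁᵢCp,ᵢTᵢ = 1920×1.74×30.6 + 2610×1.74×15.6 = 173070
Σ ṁᵢCp,ᵢ = 1920×1.74 + 2610×1.74 = 7882.2
T_out = 173070 / 7882.2 = 21.958 °C

T_out = 22.0 °C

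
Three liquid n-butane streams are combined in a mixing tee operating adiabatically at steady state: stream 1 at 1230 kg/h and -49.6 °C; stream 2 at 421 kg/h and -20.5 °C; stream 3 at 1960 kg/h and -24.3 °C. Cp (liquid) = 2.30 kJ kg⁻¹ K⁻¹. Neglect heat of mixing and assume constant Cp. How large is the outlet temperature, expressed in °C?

T_out = -32.5 °C

Adiabatic, steady state ⇒ Σ ṁᵢCp,ᵢ(T_out − Tᵢ) = 0
Σ ṁᵢCp,ᵢTᵢ = 1230×2.30×-49.6 + 421×2.30×-20.5 + 1960×2.30×-24.3 = -269710
Σ ṁᵢCp,ᵢ = 1230×2.30 + 421×2.30 + 1960×2.30 = 8305.3
T_out = -269710 / 8305.3 = -32.475 °C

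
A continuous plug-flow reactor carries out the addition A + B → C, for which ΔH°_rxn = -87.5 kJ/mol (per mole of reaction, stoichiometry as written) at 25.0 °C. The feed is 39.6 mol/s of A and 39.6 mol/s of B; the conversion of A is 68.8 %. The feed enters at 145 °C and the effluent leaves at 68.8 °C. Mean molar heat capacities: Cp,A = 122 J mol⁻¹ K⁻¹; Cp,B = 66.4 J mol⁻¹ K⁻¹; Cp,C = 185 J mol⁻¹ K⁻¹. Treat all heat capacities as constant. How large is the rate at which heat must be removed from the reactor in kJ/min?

Extent of reaction ξ = 0.688 × 39.6 = 27.245 mol/s
Reaction term: ξ·ΔH°_rxn = 27.245 × -87.5 = -2383.9 kJ/s
Sensible, feed 145→25 °C: -895.28 kJ/s
Outlet flows (mol/s): A 12.355, B 12.355, C 27.245
Sensible, products 25→68.8 °C: 322.72 kJ/s
Q = ΔH = -2956.5 kJ/s = -2956.5 kW
Heat removed = 177390 kJ/min

Q_out = 177000 kJ/min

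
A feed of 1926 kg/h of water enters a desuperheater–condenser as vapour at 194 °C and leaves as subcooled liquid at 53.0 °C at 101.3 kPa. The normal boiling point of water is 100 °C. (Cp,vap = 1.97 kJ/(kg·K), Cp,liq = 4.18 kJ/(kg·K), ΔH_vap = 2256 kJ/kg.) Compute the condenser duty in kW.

Q_c = 1410 kW

vapour 194→100 °C: -185.18 kJ/kg
condensation at 100 °C: -2256 kJ/kg
liquid 100→53.0 °C: -196.46 kJ/kg
Δh = -185.18 + -2256 + -196.46 = -2637.6 kJ/kg
Q = ṁ·Δh = 1926 kg/h × -2637.6 kJ/kg = -5.0801e+06 kJ/h
|Q| = 1411.1 kW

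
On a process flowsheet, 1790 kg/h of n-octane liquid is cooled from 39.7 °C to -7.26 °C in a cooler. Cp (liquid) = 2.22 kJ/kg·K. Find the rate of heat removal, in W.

Q_c = 51800 W

Q = ṁ·Cp·ΔT = 1790 × 2.22 × (-7.26 − 39.7) = -186610 kJ/h
Converting: 186610 / 3600 s = 51.836 kW
Cooling duty = 51836 W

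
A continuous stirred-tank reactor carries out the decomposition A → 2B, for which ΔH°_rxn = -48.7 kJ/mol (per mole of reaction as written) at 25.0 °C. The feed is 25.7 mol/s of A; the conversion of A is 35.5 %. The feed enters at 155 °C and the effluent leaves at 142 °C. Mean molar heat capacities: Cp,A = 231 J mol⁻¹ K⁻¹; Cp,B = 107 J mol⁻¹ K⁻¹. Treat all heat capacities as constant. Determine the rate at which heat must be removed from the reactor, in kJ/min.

Extent of reaction ξ = 0.355 × 25.7 = 9.1235 mol/s
Reaction term: ξ·ΔH°_rxn = 9.1235 × -48.7 = -444.31 kJ/s
Sensible, feed 155→25 °C: -771.77 kJ/s
Outlet flows (mol/s): A 16.576, B 18.247
Sensible, products 25→142 °C: 676.45 kJ/s
Q = ΔH = -539.64 kJ/s = -539.64 kW
Heat removed = 32378 kJ/min

Q_out = 32400 kJ/min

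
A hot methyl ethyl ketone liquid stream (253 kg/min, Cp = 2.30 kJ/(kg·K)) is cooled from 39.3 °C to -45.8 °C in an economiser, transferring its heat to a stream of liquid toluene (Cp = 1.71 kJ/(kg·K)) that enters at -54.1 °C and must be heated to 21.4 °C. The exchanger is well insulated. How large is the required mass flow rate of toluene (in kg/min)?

Heat released by hot stream: Q = 253 × 2.30 × (39.3 − -45.8) = 49520 kJ/min
Energy balance on cold side (adiabatic exchanger): Q = ṁ_c·Cp_c·(T_c,out − T_c,in)
ṁ_c = 49520 / [1.71 × (21.4 − -54.1)] = 383.56 kg/min

ṁ_c = 384 kg/min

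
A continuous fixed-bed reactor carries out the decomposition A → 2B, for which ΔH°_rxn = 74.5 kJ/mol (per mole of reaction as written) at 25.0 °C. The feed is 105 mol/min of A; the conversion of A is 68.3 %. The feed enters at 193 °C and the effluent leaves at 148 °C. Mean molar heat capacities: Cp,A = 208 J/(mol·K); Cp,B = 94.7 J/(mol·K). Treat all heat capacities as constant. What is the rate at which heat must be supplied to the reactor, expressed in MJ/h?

Extent of reaction ξ = 0.683 × 105 = 71.715 mol/min
Reaction term: ξ·ΔH°_rxn = 71.715 × 74.5 = 5342.8 kJ/min
Sensible, feed 193→25 °C: -3669.1 kJ/min
Outlet flows (mol/min): A 33.285, B 143.43
Sensible, products 25→148 °C: 2522.3 kJ/min
Q = ΔH = 4195.9 kJ/min = 69.932 kW
Heat supplied = 251.75 MJ/h

Q_in = 252 MJ/h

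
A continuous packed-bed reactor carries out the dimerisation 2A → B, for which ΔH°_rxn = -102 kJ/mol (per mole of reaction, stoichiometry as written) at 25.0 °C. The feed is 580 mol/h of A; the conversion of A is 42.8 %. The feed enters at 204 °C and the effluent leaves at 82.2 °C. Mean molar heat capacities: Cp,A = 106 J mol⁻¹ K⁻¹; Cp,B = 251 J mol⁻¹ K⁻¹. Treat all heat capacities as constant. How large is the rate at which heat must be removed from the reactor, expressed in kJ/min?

Q_out = 331 kJ/min

Extent of reaction ξ = 0.428 × 580 / 2 = 124.12 mol/h
Reaction term: ξ·ΔH°_rxn = 124.12 × -102 = -12660 kJ/h
Sensible, feed 204→25 °C: -11005 kJ/h
Outlet flows (mol/h): A 331.76, B 124.12
Sensible, products 25→82.2 °C: 3793.5 kJ/h
Q = ΔH = -19872 kJ/h = -5.5199 kW
Heat removed = 331.19 kJ/min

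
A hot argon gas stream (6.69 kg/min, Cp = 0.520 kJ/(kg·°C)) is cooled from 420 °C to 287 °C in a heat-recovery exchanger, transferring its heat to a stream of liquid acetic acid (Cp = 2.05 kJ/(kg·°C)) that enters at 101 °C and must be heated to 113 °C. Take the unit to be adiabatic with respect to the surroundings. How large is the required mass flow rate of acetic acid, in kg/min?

Heat released by hot stream: Q = 6.69 × 0.520 × (420 − 287) = 462.68 kJ/min
Energy balance on cold side (adiabatic exchanger): Q = ṁ_c·Cp_c·(T_c,out − T_c,in)
ṁ_c = 462.68 / [2.05 × (113 − 101)] = 18.808 kg/min

ṁ_c = 18.8 kg/min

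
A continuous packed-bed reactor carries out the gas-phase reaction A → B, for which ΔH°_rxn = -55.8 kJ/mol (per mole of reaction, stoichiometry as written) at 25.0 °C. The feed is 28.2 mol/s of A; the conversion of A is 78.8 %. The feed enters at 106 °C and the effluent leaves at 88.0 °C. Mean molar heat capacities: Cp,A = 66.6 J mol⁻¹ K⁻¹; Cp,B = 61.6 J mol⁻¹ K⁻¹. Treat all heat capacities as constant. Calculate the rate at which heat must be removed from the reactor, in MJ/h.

Extent of reaction ξ = 0.788 × 28.2 = 22.222 mol/s
Reaction term: ξ·ΔH°_rxn = 22.222 × -55.8 = -1240 kJ/s
Sensible, feed 106→25 °C: -152.13 kJ/s
Outlet flows (mol/s): A 5.9784, B 22.222
Sensible, products 25→88.0 °C: 111.32 kJ/s
Q = ΔH = -1280.8 kJ/s = -1280.8 kW
Heat removed = 4610.8 MJ/h

Q_out = 4610 MJ/h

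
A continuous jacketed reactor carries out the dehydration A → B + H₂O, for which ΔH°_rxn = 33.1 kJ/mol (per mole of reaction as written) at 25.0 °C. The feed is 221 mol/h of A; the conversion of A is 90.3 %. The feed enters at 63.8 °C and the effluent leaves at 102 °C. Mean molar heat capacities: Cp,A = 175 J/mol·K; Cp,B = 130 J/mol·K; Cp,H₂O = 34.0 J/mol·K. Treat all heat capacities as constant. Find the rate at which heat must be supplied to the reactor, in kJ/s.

Extent of reaction ξ = 0.903 × 221 = 199.56 mol/h
Reaction term: ξ·ΔH°_rxn = 199.56 × 33.1 = 6605.5 kJ/h
Sensible, feed 63.8→25 °C: -1500.6 kJ/h
Outlet flows (mol/h): A 21.437, B 199.56, H₂O 199.56
Sensible, products 25→102 °C: 2808.9 kJ/h
Q = ΔH = 7913.9 kJ/h = 2.1983 kW
Heat supplied = 2.1983 kJ/s

Q_in = 2.20 kJ/s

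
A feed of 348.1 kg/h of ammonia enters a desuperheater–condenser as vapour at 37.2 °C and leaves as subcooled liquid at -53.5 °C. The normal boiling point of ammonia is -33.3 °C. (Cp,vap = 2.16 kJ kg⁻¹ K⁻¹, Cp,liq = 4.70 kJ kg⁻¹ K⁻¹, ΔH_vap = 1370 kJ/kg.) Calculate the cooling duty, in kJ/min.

vapour 37.2→-33.3 °C: -152.28 kJ/kg
condensation at -33.3 °C: -1370 kJ/kg
liquid -33.3→-53.5 °C: -94.94 kJ/kg
Δh = -152.28 + -1370 + -94.94 = -1617.2 kJ/kg
Q = ṁ·Δh = 348.1 kg/h × -1617.2 kJ/kg = -562950 kJ/h
|Q| = 156.38 kW = 9382.6 kJ/min

Q_c = 9380 kJ/min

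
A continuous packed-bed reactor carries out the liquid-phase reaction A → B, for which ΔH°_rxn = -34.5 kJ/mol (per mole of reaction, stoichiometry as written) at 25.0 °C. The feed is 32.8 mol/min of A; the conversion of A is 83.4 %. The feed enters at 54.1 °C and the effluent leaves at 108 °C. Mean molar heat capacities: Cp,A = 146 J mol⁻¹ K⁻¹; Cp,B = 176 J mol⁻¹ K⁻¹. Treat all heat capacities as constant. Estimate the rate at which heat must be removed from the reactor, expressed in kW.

Q_out = 10.3 kW

Extent of reaction ξ = 0.834 × 32.8 = 27.355 mol/min
Reaction term: ξ·ΔH°_rxn = 27.355 × -34.5 = -943.75 kJ/min
Sensible, feed 54.1→25 °C: -139.35 kJ/min
Outlet flows (mol/min): A 5.4448, B 27.355
Sensible, products 25→108 °C: 465.58 kJ/min
Q = ΔH = -617.52 kJ/min = -10.292 kW
Heat removed = 10.292 kW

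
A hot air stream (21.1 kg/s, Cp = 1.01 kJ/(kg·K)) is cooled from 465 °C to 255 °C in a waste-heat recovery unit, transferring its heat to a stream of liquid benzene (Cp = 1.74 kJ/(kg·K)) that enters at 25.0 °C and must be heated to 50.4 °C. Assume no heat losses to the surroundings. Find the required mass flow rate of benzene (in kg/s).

ṁ_c = 101 kg/s

Heat released by hot stream: Q = 21.1 × 1.01 × (465 − 255) = 4475.3 kJ/s
Energy balance on cold side (adiabatic exchanger): Q = ṁ_c·Cp_c·(T_c,out − T_c,in)
ṁ_c = 4475.3 / [1.74 × (50.4 − 25.0)] = 101.26 kg/s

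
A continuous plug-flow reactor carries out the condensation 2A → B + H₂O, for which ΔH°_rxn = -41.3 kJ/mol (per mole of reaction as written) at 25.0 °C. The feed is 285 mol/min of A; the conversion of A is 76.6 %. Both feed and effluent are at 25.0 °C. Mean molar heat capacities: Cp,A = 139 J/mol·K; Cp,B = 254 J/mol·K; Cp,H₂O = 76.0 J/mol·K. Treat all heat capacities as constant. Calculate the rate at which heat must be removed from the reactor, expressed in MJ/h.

Extent of reaction ξ = 0.766 × 285 / 2 = 109.16 mol/min
Reaction term: ξ·ΔH°_rxn = 109.16 × -41.3 = -4508.1 kJ/min
Q = ΔH = -4508.1 kJ/min = -75.135 kW
Heat removed = 270.49 MJ/h

Q_out = 270 MJ/h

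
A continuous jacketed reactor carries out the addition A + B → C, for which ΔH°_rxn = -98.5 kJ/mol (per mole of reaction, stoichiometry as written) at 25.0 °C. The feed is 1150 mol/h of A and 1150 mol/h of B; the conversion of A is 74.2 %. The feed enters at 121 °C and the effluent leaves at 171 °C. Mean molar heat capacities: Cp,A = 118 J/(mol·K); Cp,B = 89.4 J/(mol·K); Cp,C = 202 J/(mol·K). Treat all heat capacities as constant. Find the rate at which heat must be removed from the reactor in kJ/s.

Q_out = 20.2 kJ/s

Extent of reaction ξ = 0.742 × 1150 = 853.3 mol/h
Reaction term: ξ·ΔH°_rxn = 853.3 × -98.5 = -84050 kJ/h
Sensible, feed 121→25 °C: -22897 kJ/h
Outlet flows (mol/h): A 296.7, B 296.7, C 853.3
Sensible, products 25→171 °C: 34150 kJ/h
Q = ΔH = -72797 kJ/h = -20.221 kW
Heat removed = 20.221 kJ/s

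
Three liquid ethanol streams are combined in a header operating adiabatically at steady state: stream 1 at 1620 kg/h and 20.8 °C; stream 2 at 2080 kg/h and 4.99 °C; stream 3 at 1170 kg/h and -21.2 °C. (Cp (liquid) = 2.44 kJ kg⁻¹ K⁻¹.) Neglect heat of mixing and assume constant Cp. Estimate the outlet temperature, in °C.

T_out = 3.96 °C

Energy balance with Q = 0: Σ ṁᵢCp,ᵢ(T_out − Tᵢ) = 0
Σ ṁᵢCp,ᵢTᵢ = 1620×2.44×20.8 + 2080×2.44×4.99 + 1170×2.44×-21.2 = 47022
Σ ṁᵢCp,ᵢ = 1620×2.44 + 2080×2.44 + 1170×2.44 = 11883
T_out = 47022 / 11883 = 3.9571 °C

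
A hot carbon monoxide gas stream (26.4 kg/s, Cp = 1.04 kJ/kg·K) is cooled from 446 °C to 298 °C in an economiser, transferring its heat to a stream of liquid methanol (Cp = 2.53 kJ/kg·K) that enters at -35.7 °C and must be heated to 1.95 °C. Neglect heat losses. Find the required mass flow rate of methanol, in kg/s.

Heat released by hot stream: Q = 26.4 × 1.04 × (446 − 298) = 4063.5 kJ/s
Energy balance on cold side (adiabatic exchanger): Q = ṁ_c·Cp_c·(T_c,out − T_c,in)
ṁ_c = 4063.5 / [2.53 × (1.95 − -35.7)] = 42.659 kg/s

ṁ_c = 42.7 kg/s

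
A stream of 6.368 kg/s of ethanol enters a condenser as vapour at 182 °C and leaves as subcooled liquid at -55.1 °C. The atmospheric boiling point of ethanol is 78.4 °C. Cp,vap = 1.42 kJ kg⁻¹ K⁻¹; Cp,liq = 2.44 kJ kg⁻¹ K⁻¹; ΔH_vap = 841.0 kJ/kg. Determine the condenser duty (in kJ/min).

vapour 182→78.4 °C: -147.11 kJ/kg
condensation at 78.4 °C: -841 kJ/kg
liquid 78.4→-55.1 °C: -325.74 kJ/kg
Δh = -147.11 + -841 + -325.74 = -1313.9 kJ/kg
Q = ṁ·Δh = 6.368 kg/s × -1313.9 kJ/kg = -8366.6 kJ/s
|Q| = 8366.6 kW = 502000 kJ/min

Q_c = 502000 kJ/min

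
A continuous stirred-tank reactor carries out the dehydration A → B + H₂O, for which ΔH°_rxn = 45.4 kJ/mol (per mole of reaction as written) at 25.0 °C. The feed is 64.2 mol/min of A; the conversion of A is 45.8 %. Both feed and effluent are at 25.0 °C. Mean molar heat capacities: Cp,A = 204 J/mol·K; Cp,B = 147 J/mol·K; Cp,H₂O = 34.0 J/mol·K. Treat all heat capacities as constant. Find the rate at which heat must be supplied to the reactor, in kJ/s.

Q_in = 22.2 kJ/s

Extent of reaction ξ = 0.458 × 64.2 = 29.404 mol/min
Reaction term: ξ·ΔH°_rxn = 29.404 × 45.4 = 1334.9 kJ/min
Q = ΔH = 1334.9 kJ/min = 22.249 kW
Heat supplied = 22.249 kJ/s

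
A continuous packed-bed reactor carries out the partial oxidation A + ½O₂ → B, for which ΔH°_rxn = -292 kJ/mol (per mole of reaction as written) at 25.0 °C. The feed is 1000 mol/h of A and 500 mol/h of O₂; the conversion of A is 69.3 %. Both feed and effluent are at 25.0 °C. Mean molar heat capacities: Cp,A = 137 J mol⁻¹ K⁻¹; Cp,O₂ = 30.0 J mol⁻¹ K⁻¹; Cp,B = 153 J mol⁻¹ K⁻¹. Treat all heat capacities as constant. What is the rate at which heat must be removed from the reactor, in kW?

Extent of reaction ξ = 0.693 × 1000 = 693 mol/h
Reaction term: ξ·ΔH°_rxn = 693 × -292 = -202360 kJ/h
Q = ΔH = -202360 kJ/h = -56.21 kW
Heat removed = 56.21 kW

Q_out = 56.2 kW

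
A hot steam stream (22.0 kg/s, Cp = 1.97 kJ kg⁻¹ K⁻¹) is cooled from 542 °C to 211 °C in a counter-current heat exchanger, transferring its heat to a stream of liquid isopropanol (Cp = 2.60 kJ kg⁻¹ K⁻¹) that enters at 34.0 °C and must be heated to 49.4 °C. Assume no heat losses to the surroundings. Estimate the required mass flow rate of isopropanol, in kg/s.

ṁ_c = 358 kg/s

Heat released by hot stream: Q = 22.0 × 1.97 × (542 − 211) = 14346 kJ/s
Energy balance on cold side (adiabatic exchanger): Q = ṁ_c·Cp_c·(T_c,out − T_c,in)
ṁ_c = 14346 / [2.60 × (49.4 − 34.0)] = 358.28 kg/s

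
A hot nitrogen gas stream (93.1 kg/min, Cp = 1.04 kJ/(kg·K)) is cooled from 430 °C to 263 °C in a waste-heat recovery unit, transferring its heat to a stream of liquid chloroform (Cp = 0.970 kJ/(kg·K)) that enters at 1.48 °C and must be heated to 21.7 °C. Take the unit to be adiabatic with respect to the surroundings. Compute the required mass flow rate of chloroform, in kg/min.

Heat released by hot stream: Q = 93.1 × 1.04 × (430 − 263) = 16170 kJ/min
Energy balance on cold side (adiabatic exchanger): Q = ṁ_c·Cp_c·(T_c,out − T_c,in)
ṁ_c = 16170 / [0.970 × (21.7 − 1.48)] = 824.42 kg/min

ṁ_c = 824 kg/min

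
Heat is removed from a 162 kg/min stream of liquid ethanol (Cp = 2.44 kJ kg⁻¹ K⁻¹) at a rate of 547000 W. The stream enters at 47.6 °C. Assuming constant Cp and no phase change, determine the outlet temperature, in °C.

T_out = -35.4 °C

Q = 547000 W = 32820 kJ/min
ΔT = Q/(ṁ·Cp) = 32820/(162×2.44) = 83.03 K
T_out = 47.6 − 83.03 = -35.43 °C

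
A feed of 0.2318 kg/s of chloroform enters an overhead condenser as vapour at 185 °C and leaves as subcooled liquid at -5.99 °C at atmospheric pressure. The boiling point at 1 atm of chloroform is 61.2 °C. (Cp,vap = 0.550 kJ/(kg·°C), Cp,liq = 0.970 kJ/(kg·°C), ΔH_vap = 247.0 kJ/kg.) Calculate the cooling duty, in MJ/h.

Q_c = 317 MJ/h

vapour 185→61.2 °C: -68.09 kJ/kg
condensation at 61.2 °C: -247 kJ/kg
liquid 61.2→-5.99 °C: -65.174 kJ/kg
Δh = -68.09 + -247 + -65.174 = -380.26 kJ/kg
Q = ṁ·Δh = 0.2318 kg/s × -380.26 kJ/kg = -88.145 kJ/s
|Q| = 88.145 kW = 317.32 MJ/h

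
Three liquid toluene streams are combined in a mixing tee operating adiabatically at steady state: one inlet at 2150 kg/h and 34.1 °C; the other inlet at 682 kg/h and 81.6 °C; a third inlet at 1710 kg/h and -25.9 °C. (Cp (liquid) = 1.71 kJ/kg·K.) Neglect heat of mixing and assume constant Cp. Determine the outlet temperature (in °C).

T_out = 18.6 °C

Adiabatic, steady state ⇒ Σ ṁᵢCp,ᵢ(T_out − Tᵢ) = 0
T_out = Σ ṁᵢCp,ᵢTᵢ / Σ ṁᵢCp,ᵢ
      = 144800 / 7766.8 = 18.643 °C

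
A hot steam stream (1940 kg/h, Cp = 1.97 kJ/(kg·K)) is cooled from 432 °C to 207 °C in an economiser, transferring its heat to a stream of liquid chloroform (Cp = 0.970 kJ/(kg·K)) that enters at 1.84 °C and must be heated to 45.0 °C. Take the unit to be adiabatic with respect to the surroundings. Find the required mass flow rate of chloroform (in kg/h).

Heat released by hot stream: Q = 1940 × 1.97 × (432 − 207) = 859900 kJ/h
Energy balance on cold side (adiabatic exchanger): Q = ṁ_c·Cp_c·(T_c,out − T_c,in)
ṁ_c = 859900 / [0.970 × (45.0 − 1.84)] = 20540 kg/h

ṁ_c = 20500 kg/h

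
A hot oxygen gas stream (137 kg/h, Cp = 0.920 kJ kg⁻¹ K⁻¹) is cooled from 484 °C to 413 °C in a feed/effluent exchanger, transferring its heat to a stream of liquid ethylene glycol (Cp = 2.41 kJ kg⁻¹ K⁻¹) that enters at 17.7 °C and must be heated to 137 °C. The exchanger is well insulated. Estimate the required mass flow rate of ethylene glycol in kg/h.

ṁ_c = 31.1 kg/h

Heat released by hot stream: Q = 137 × 0.920 × (484 − 413) = 8948.8 kJ/h
Energy balance on cold side (adiabatic exchanger): Q = ṁ_c·Cp_c·(T_c,out − T_c,in)
ṁ_c = 8948.8 / [2.41 × (137 − 17.7)] = 31.125 kg/h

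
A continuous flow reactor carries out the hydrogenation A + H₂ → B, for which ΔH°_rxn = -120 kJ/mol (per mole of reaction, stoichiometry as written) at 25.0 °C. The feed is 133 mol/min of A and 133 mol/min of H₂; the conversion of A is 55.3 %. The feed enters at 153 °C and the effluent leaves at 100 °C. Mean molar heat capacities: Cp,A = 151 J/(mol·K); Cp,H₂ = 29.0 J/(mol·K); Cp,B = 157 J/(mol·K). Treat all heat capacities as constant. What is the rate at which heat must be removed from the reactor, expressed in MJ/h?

Q_out = 613 MJ/h

Extent of reaction ξ = 0.553 × 133 = 73.549 mol/min
Reaction term: ξ·ΔH°_rxn = 73.549 × -120 = -8825.9 kJ/min
Sensible, feed 153→25 °C: -3064.3 kJ/min
Outlet flows (mol/min): A 59.451, H₂ 59.451, B 73.549
Sensible, products 25→100 °C: 1668.6 kJ/min
Q = ΔH = -10222 kJ/min = -170.36 kW
Heat removed = 613.29 MJ/h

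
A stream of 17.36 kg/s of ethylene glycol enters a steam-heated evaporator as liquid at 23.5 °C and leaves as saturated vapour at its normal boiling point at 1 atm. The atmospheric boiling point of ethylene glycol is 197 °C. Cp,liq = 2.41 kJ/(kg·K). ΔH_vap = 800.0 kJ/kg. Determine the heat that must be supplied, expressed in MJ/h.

Q = 76100 MJ/h

liquid 23.5→197 °C: 418.14 kJ/kg
vaporisation at 197 °C: 800 kJ/kg
Δh = 418.14 + 800 = 1218.1 kJ/kg
Q = ṁ·Δh = 17.36 kg/s × 1218.1 kJ/kg = 21147 kJ/s
|Q| = 21147 kW = 76129 MJ/h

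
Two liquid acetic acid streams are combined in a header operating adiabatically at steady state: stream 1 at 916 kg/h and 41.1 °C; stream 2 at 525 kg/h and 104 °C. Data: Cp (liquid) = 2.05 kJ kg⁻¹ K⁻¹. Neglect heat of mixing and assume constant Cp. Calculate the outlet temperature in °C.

Adiabatic, steady state ⇒ Σ ṁᵢCp,ᵢ(T_out − Tᵢ) = 0
Σ ṁᵢCp,ᵢTᵢ = 916×2.05×41.1 + 525×2.05×104 = 189110
Σ ṁᵢCp,ᵢ = 916×2.05 + 525×2.05 = 2954
T_out = 189110 / 2954 = 64.016 °C

T_out = 64.0 °C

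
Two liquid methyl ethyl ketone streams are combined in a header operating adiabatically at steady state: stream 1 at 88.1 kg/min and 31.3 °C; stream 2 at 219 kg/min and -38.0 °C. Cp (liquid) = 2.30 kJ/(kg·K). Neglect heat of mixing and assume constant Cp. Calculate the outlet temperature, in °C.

T_out = -18.1 °C

Energy balance with Q = 0: Σ ṁᵢCp,ᵢ(T_out − Tᵢ) = 0
Σ ṁᵢCp,ᵢTᵢ = 88.1×2.30×31.3 + 219×2.30×-38.0 = -12798
Σ ṁᵢCp,ᵢ = 88.1×2.30 + 219×2.30 = 706.33
T_out = -12798 / 706.33 = -18.119 °C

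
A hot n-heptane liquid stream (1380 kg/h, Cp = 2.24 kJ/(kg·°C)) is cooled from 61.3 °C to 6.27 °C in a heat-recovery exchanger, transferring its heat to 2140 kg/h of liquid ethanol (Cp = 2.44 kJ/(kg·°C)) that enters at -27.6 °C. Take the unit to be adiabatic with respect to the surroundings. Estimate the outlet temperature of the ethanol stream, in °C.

T_c,out = 4.98 °C

Heat released by hot stream: Q = 1380 × 2.24 × (61.3 − 6.27) = 170110 kJ/h
Energy balance on cold side (adiabatic exchanger): Q = ṁ_c·Cp_c·(T_c,out − T_c,in)
T_c,out = -27.6 + 170110/(2140 × 2.44) = 4.9779 °C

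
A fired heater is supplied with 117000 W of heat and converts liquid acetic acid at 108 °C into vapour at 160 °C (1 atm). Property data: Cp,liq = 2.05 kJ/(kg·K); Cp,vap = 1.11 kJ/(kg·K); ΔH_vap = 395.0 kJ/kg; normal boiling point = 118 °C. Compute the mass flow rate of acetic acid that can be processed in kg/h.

ṁ = 911 kg/h

Δh = 2.05×(118−108) + 395.0 + 1.11×(160−118) = 462.12 kJ/kg
Q = 117000 W = 117 kJ/s = 421200 kJ/h
ṁ = Q/Δh = 421200 / 462.12 = 911.45 kg/h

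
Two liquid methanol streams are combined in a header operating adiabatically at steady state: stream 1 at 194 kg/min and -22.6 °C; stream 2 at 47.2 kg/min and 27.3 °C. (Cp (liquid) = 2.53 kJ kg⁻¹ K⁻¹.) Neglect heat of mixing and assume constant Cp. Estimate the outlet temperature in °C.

T_out = -12.8 °C

Energy balance with Q = 0: Σ ṁᵢCp,ᵢ(T_out − Tᵢ) = 0
Σ ṁᵢCp,ᵢTᵢ = 194×2.53×-22.6 + 47.2×2.53×27.3 = -7832.5
Σ ṁᵢCp,ᵢ = 194×2.53 + 47.2×2.53 = 610.24
T_out = -7832.5 / 610.24 = -12.835 °C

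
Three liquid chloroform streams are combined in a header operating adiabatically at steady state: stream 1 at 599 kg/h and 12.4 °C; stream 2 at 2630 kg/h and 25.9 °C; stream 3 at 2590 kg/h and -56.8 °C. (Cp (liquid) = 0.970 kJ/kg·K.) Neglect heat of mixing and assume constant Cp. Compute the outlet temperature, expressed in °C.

Adiabatic, steady state ⇒ Σ ṁᵢCp,ᵢ(T_out − Tᵢ) = 0
Σ ṁᵢCp,ᵢTᵢ = 599×0.970×12.4 + 2630×0.970×25.9 + 2590×0.970×-56.8 = -69420
Σ ṁᵢCp,ᵢ = 599×0.970 + 2630×0.970 + 2590×0.970 = 5644.4
T_out = -69420 / 5644.4 = -12.299 °C

T_out = -12.3 °C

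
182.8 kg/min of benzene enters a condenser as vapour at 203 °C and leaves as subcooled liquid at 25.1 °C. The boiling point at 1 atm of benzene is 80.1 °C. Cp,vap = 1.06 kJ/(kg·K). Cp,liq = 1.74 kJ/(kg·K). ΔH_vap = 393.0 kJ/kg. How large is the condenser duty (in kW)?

Q_c = 1890 kW

vapour 203→80.1 °C: -130.27 kJ/kg
condensation at 80.1 °C: -393 kJ/kg
liquid 80.1→25.1 °C: -95.7 kJ/kg
Δh = -130.27 + -393 + -95.7 = -618.97 kJ/kg
Q = ṁ·Δh = 182.8 kg/min × -618.97 kJ/kg = -113150 kJ/min
|Q| = 1885.8 kW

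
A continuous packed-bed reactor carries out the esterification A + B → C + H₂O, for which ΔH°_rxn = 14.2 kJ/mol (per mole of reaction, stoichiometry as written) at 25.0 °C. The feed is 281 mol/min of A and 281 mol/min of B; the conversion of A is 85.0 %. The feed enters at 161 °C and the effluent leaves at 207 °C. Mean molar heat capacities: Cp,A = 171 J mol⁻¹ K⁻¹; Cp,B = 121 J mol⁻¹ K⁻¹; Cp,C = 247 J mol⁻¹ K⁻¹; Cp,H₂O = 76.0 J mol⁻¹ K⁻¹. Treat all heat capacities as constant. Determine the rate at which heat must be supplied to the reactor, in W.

Extent of reaction ξ = 0.850 × 281 = 238.85 mol/min
Reaction term: ξ·ΔH°_rxn = 238.85 × 14.2 = 3391.7 kJ/min
Sensible, feed 161→25 °C: -11159 kJ/min
Outlet flows (mol/min): A 42.15, B 42.15, C 238.85, H₂O 238.85
Sensible, products 25→207 °C: 16281 kJ/min
Q = ΔH = 8513.7 kJ/min = 141.89 kW
Heat supplied = 141890 W

Q_in = 142000 W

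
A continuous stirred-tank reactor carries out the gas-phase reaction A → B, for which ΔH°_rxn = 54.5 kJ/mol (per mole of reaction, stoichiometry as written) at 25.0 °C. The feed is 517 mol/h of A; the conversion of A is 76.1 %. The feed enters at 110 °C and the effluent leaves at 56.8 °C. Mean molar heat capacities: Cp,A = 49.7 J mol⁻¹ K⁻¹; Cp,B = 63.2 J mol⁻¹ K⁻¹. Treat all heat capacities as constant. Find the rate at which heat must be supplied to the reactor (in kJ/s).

Q_in = 5.62 kJ/s

Extent of reaction ξ = 0.761 × 517 = 393.44 mol/h
Reaction term: ξ·ΔH°_rxn = 393.44 × 54.5 = 21442 kJ/h
Sensible, feed 110→25 °C: -2184.1 kJ/h
Outlet flows (mol/h): A 123.56, B 393.44
Sensible, products 25→56.8 °C: 986 kJ/h
Q = ΔH = 20244 kJ/h = 5.6234 kW
Heat supplied = 5.6234 kJ/s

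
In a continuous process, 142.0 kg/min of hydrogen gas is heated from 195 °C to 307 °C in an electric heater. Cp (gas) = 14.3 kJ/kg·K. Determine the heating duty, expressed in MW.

Q = 3.79 MW

Q = ṁ·Cp·ΔT = 142.0 × 14.3 × (307 − 195) = 227430 kJ/min
Converting: 227430 / 60 s = 3790.5 kW
Heating duty = 3.7905 MW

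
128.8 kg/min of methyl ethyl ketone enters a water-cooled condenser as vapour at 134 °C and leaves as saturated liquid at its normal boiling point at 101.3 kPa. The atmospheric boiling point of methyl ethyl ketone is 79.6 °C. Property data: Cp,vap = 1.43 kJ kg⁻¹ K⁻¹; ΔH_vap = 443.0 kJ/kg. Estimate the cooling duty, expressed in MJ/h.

Q_c = 4020 MJ/h

vapour 134→79.6 °C: -77.792 kJ/kg
condensation at 79.6 °C: -443 kJ/kg
Δh = -77.792 + -443 = -520.79 kJ/kg
Q = ṁ·Δh = 128.8 kg/min × -520.79 kJ/kg = -67078 kJ/min
|Q| = 1118 kW = 4024.7 MJ/h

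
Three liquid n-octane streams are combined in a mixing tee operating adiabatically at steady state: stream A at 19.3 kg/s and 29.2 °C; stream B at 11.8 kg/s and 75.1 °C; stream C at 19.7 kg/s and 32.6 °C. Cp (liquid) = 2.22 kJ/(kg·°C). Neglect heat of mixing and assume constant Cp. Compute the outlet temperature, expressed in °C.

T_out = 41.2 °C

No heat crosses the boundary, so H_out = H_in.
T_out = Σ ṁᵢCp,ᵢTᵢ / Σ ṁᵢCp,ᵢ
      = 4644.2 / 112.78 = 41.18 °C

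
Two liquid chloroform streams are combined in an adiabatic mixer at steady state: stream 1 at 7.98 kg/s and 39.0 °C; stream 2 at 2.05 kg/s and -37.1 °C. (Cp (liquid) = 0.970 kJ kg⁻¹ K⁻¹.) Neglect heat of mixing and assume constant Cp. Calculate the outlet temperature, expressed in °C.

T_out = 23.4 °C

Adiabatic, steady state ⇒ Σ ṁᵢCp,ᵢ(T_out − Tᵢ) = 0
Σ ṁᵢCp,ᵢTᵢ = 7.98×0.970×39.0 + 2.05×0.970×-37.1 = 228.11
Σ ṁᵢCp,ᵢ = 7.98×0.970 + 2.05×0.970 = 9.7291
T_out = 228.11 / 9.7291 = 23.446 °C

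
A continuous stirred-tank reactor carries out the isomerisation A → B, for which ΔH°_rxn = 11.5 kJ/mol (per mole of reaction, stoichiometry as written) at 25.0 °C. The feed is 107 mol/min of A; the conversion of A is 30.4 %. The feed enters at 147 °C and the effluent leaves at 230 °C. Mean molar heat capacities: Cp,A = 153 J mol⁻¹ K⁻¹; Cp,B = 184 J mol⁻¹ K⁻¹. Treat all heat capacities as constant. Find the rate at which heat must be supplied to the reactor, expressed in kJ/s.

Q_in = 32.3 kJ/s

Extent of reaction ξ = 0.304 × 107 = 32.528 mol/min
Reaction term: ξ·ΔH°_rxn = 32.528 × 11.5 = 374.07 kJ/min
Sensible, feed 147→25 °C: -1997.3 kJ/min
Outlet flows (mol/min): A 74.472, B 32.528
Sensible, products 25→230 °C: 3562.8 kJ/min
Q = ΔH = 1939.6 kJ/min = 32.326 kW
Heat supplied = 32.326 kJ/s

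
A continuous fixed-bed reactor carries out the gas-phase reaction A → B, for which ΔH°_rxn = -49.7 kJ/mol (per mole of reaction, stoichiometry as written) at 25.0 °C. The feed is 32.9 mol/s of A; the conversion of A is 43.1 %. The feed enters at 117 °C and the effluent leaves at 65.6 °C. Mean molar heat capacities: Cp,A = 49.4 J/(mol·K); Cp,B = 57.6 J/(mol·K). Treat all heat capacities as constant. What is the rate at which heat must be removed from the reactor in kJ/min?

Q_out = 47000 kJ/min

Extent of reaction ξ = 0.431 × 32.9 = 14.18 mol/s
Reaction term: ξ·ΔH°_rxn = 14.18 × -49.7 = -704.74 kJ/s
Sensible, feed 117→25 °C: -149.52 kJ/s
Outlet flows (mol/s): A 18.72, B 14.18
Sensible, products 25→65.6 °C: 70.706 kJ/s
Q = ΔH = -783.56 kJ/s = -783.56 kW
Heat removed = 47014 kJ/min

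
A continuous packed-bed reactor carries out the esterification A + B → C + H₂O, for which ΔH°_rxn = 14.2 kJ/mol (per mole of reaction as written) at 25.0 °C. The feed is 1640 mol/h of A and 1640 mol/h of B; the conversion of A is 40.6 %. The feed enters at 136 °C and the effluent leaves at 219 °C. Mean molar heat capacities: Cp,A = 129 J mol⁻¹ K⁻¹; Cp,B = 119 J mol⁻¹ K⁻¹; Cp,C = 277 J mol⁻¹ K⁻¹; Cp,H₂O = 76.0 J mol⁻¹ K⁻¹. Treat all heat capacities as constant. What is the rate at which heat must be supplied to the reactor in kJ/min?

Q_in = 946 kJ/min

Extent of reaction ξ = 0.406 × 1640 = 665.84 mol/h
Reaction term: ξ·ΔH°_rxn = 665.84 × 14.2 = 9454.9 kJ/h
Sensible, feed 136→25 °C: -45146 kJ/h
Outlet flows (mol/h): A 974.16, B 974.16, C 665.84, H₂O 665.84
Sensible, products 25→219 °C: 92467 kJ/h
Q = ΔH = 56776 kJ/h = 15.771 kW
Heat supplied = 946.26 kJ/min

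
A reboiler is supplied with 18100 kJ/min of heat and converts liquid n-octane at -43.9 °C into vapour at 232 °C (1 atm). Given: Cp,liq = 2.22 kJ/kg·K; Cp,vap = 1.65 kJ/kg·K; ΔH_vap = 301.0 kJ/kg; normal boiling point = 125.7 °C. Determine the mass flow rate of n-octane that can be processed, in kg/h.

Δh = 2.22×(125.7−-43.9) + 301.0 + 1.65×(232−125.7) = 852.91 kJ/kg
Q = 18100 kJ/min = 301.67 kJ/s = 1.086e+06 kJ/h
ṁ = Q/Δh = 1.086e+06 / 852.91 = 1273.3 kg/h

ṁ = 1270 kg/h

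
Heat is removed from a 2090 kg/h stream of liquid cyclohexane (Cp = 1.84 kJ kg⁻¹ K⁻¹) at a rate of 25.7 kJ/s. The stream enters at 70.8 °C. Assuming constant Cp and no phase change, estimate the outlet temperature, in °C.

T_out = 46.7 °C

Q = 25.7 kJ/s = 92520 kJ/h
ΔT = Q/(ṁ·Cp) = 92520/(2090×1.84) = 24.059 K
T_out = 70.8 − 24.059 = 46.741 °C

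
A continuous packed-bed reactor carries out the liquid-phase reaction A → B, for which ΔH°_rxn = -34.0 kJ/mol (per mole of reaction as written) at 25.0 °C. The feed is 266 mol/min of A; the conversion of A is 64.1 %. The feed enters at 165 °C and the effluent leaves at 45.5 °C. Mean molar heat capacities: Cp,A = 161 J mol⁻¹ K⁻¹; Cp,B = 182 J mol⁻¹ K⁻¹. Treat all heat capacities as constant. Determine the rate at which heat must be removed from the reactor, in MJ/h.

Extent of reaction ξ = 0.641 × 266 = 170.51 mol/min
Reaction term: ξ·ΔH°_rxn = 170.51 × -34.0 = -5797.2 kJ/min
Sensible, feed 165→25 °C: -5995.6 kJ/min
Outlet flows (mol/min): A 95.494, B 170.51
Sensible, products 25→45.5 °C: 951.34 kJ/min
Q = ΔH = -10842 kJ/min = -180.69 kW
Heat removed = 650.49 MJ/h

Q_out = 650 MJ/h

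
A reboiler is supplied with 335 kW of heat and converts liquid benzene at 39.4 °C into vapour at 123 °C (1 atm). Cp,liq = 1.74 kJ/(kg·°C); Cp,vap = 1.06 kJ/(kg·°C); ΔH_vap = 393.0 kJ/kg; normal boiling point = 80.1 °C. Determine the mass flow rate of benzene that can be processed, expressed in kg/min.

Δh = 1.74×(80.1−39.4) + 393.0 + 1.06×(123−80.1) = 509.29 kJ/kg
Q = 335 kW = 335 kJ/s = 20100 kJ/min
ṁ = Q/Δh = 20100 / 509.29 = 39.467 kg/min

ṁ = 39.5 kg/min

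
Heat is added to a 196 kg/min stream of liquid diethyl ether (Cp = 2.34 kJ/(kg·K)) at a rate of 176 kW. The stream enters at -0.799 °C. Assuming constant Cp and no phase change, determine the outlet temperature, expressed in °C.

Q = 176 kW = 10560 kJ/min
ΔT = Q/(ṁ·Cp) = 10560/(196×2.34) = 23.025 K
T_out = -0.799 + 23.025 = 22.226 °C

T_out = 22.2 °C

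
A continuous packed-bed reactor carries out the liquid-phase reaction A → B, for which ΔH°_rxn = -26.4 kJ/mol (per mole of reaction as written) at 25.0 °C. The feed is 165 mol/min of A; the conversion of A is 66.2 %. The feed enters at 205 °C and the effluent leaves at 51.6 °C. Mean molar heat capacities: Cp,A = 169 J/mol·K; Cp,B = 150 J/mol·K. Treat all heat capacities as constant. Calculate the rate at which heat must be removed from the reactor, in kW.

Extent of reaction ξ = 0.662 × 165 = 109.23 mol/min
Reaction term: ξ·ΔH°_rxn = 109.23 × -26.4 = -2883.7 kJ/min
Sensible, feed 205→25 °C: -5019.3 kJ/min
Outlet flows (mol/min): A 55.77, B 109.23
Sensible, products 25→51.6 °C: 686.54 kJ/min
Q = ΔH = -7216.4 kJ/min = -120.27 kW
Heat removed = 120.27 kW

Q_out = 120 kW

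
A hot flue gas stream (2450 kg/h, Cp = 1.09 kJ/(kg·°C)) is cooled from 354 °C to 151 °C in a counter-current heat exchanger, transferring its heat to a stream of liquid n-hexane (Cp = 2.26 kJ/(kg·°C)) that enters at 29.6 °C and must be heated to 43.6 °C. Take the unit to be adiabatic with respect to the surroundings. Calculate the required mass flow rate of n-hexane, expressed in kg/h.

Heat released by hot stream: Q = 2450 × 1.09 × (354 − 151) = 542110 kJ/h
Energy balance on cold side (adiabatic exchanger): Q = ṁ_c·Cp_c·(T_c,out − T_c,in)
ṁ_c = 542110 / [2.26 × (43.6 − 29.6)] = 17134 kg/h

ṁ_c = 17100 kg/h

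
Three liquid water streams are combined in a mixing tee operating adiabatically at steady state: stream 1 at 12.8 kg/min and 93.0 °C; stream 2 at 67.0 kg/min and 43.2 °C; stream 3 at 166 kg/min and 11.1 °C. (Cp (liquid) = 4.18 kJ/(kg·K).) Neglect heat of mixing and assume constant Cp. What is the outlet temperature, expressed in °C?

T_out = 24.1 °C

Energy balance with Q = 0: Σ ṁᵢCp,ᵢ(T_out − Tᵢ) = 0
T_out = Σ ṁᵢCp,ᵢTᵢ / Σ ṁᵢCp,ᵢ
      = 24777 / 1027.4 = 24.115 °C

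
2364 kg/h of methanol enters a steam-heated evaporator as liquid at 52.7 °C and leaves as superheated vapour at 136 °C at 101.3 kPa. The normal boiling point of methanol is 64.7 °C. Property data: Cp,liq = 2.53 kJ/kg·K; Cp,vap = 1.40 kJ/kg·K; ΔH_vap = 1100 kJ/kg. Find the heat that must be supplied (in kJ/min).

liquid 52.7→64.7 °C: 30.36 kJ/kg
vaporisation at 64.7 °C: 1100 kJ/kg
vapour 64.7→136 °C: 99.82 kJ/kg
Δh = 30.36 + 1100 + 99.82 = 1230.2 kJ/kg
Q = ṁ·Δh = 2364 kg/h × 1230.2 kJ/kg = 2.9081e+06 kJ/h
|Q| = 807.82 kW = 48469 kJ/min

Q = 48500 kJ/min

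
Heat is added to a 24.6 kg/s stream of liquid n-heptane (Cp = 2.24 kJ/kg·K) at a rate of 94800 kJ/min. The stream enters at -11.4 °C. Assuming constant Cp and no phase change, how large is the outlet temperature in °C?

Q = 94800 kJ/min = 1580 kJ/s
ΔT = Q/(ṁ·Cp) = 1580/(24.6×2.24) = 28.673 K
T_out = -11.4 + 28.673 = 17.273 °C

T_out = 17.3 °C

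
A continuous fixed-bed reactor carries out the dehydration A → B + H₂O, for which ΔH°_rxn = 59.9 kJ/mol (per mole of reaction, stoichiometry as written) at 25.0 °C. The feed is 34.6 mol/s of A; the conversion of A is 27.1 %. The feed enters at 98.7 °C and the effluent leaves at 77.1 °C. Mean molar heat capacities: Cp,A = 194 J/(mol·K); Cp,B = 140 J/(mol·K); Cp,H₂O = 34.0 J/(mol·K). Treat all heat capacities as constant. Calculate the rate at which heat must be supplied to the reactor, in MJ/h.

Extent of reaction ξ = 0.271 × 34.6 = 9.3766 mol/s
Reaction term: ξ·ΔH°_rxn = 9.3766 × 59.9 = 561.66 kJ/s
Sensible, feed 98.7→25 °C: -494.7 kJ/s
Outlet flows (mol/s): A 25.223, B 9.3766, H₂O 9.3766
Sensible, products 25→77.1 °C: 339.95 kJ/s
Q = ΔH = 406.9 kJ/s = 406.9 kW
Heat supplied = 1464.8 MJ/h

Q_in = 1460 MJ/h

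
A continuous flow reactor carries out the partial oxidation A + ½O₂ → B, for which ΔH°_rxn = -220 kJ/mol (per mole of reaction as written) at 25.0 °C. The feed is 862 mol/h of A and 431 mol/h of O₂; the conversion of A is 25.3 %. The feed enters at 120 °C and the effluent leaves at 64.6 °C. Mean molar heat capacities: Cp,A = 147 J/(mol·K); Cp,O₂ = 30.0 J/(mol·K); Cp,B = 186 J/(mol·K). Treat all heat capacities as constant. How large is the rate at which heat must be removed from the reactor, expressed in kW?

Q_out = 15.4 kW

Extent of reaction ξ = 0.253 × 862 = 218.09 mol/h
Reaction term: ξ·ΔH°_rxn = 218.09 × -220 = -47979 kJ/h
Sensible, feed 120→25 °C: -13266 kJ/h
Outlet flows (mol/h): A 643.91, O₂ 321.96, B 218.09
Sensible, products 25→64.6 °C: 5737.2 kJ/h
Q = ΔH = -55508 kJ/h = -15.419 kW
Heat removed = 15.419 kW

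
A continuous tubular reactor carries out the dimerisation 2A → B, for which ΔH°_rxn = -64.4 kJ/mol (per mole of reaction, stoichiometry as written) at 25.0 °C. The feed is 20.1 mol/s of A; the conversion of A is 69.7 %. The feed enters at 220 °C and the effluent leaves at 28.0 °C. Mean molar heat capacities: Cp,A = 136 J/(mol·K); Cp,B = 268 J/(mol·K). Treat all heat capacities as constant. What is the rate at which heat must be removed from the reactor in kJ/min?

Extent of reaction ξ = 0.697 × 20.1 / 2 = 7.0049 mol/s
Reaction term: ξ·ΔH°_rxn = 7.0049 × -64.4 = -451.11 kJ/s
Sensible, feed 220→25 °C: -533.05 kJ/s
Outlet flows (mol/s): A 6.0903, B 7.0049
Sensible, products 25→28.0 °C: 8.1167 kJ/s
Q = ΔH = -976.05 kJ/s = -976.05 kW
Heat removed = 58563 kJ/min

Q_out = 58600 kJ/min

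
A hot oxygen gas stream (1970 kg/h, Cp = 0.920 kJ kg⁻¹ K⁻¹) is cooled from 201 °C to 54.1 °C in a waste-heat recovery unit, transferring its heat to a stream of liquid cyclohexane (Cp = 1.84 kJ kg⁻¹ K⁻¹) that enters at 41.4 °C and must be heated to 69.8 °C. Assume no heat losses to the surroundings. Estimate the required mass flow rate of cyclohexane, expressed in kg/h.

ṁ_c = 5090 kg/h

Heat released by hot stream: Q = 1970 × 0.920 × (201 − 54.1) = 266240 kJ/h
Energy balance on cold side (adiabatic exchanger): Q = ṁ_c·Cp_c·(T_c,out − T_c,in)
ṁ_c = 266240 / [1.84 × (69.8 − 41.4)] = 5094.9 kg/h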